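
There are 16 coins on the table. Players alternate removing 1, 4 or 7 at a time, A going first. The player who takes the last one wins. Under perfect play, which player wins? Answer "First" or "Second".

Second

i:   0  1  2  3  4  5  6  7  8  9 10 11 12 13 14 15 16
     L  W  L  W  W  L  W  W  L  W  L  W  W  L  W  W  L
Position 16 is L, so the second player wins.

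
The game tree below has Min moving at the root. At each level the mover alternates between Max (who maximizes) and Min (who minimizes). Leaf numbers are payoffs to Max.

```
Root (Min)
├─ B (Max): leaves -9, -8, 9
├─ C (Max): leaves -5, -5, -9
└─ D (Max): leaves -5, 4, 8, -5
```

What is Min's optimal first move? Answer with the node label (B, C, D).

B (Max): max(-9, -8, 9) = 9
C (Max): max(-5, -5, -9) = -5
D (Max): max(-5, 4, 8, -5) = 8
Root (Min): min(9, -5, 8) = -5
Min picks the child with the lowest value: C (value -5).

C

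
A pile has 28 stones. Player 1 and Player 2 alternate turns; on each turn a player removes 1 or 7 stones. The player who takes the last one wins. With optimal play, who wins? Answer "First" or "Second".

Second

Mark each pile size as W (mover wins) or L (mover loses):
i:   0  1  2  3  4  5  6  7  8  9 10 11 12 13 14 15 16 17 18 19 20 21 22 23 24 25 26 27 28
     L  W  L  W  L  W  L  W  L  W  L  W  L  W  L  W  L  W  L  W  L  W  L  W  L  W  L  W  L
Position 28 is L, so the second player wins.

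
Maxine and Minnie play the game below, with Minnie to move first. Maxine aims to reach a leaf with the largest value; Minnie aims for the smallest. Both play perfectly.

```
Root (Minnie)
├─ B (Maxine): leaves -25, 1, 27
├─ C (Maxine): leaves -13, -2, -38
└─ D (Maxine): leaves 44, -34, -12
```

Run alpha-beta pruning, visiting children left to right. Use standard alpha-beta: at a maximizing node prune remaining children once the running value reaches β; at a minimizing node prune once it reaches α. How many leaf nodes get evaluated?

B [α=-∞,β=+∞]: v=27
C [α=-∞,β=27]: v=-2
D [α=-∞,β=-2]: v=44 after child 1 ≥ β → β-cutoff, skip 2
Root [α=-∞,β=+∞]: v=-2
Leaves evaluated: 7 of 9.

7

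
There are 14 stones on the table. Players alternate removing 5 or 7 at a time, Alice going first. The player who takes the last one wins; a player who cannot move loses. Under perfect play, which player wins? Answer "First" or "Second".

Positions where the player to move wins (W) vs loses (L):
i:   0  1  2  3  4  5  6  7  8  9 10 11 12 13 14
     L  L  L  L  L  W  W  W  W  W  W  W  L  L  L
Position 14 is L, so the second player wins.

Second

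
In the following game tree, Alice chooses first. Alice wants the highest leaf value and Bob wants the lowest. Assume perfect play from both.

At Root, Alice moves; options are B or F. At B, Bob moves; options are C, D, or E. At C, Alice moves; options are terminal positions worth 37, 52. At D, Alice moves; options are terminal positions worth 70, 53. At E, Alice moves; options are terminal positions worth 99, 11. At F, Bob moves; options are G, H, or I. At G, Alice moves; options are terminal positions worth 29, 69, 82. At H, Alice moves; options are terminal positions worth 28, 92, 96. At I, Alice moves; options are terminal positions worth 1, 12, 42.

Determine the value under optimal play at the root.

52

C (Alice): max(37, 52) = 52
D (Alice): max(70, 53) = 70
E (Alice): max(99, 11) = 99
B (Bob): min(52, 70, 99) = 52
G (Alice): max(29, 69, 82) = 82
H (Alice): max(28, 92, 96) = 96
I (Alice): max(1, 12, 42) = 42
F (Bob): min(82, 96, 42) = 42
Root (Alice): max(52, 42) = 52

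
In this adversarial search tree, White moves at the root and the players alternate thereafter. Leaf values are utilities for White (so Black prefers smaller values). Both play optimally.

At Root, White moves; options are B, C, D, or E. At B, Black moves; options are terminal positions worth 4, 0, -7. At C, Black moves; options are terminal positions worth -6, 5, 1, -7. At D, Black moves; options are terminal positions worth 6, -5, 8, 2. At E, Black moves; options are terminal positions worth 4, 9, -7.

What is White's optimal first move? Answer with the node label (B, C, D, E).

D

B (Black): min(4, 0, -7) = -7
C (Black): min(-6, 5, 1, -7) = -7
D (Black): min(6, -5, 8, 2) = -5
E (Black): min(4, 9, -7) = -7
Root (White): max(-7, -7, -5, -7) = -5
White picks the child with the highest value: D (value -5).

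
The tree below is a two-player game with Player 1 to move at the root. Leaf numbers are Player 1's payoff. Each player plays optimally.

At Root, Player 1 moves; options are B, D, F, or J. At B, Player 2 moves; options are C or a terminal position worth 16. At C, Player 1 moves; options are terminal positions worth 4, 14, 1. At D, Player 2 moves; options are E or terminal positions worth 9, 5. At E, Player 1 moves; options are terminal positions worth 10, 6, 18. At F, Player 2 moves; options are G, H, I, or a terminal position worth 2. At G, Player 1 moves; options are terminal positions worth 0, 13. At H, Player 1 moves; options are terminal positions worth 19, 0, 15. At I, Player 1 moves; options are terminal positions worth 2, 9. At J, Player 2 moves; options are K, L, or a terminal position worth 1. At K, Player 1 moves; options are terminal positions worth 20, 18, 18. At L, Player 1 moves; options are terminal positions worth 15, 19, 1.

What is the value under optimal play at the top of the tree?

14

C (Player 1): max(4, 14, 1) = 14
B (Player 2): min(14, 16) = 14
E (Player 1): max(10, 6, 18) = 18
D (Player 2): min(18, 9, 5) = 5
G (Player 1): max(0, 13) = 13
H (Player 1): max(19, 0, 15) = 19
I (Player 1): max(2, 9) = 9
F (Player 2): min(13, 19, 9, 2) = 2
K (Player 1): max(20, 18, 18) = 20
L (Player 1): max(15, 19, 1) = 19
J (Player 2): min(20, 19, 1) = 1
Root (Player 1): max(14, 5, 2, 1) = 14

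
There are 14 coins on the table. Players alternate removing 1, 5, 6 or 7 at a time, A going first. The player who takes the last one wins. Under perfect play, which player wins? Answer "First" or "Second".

Positions where the player to move wins (W) vs loses (L):
i:   0  1  2  3  4  5  6  7  8  9 10 11 12 13 14
     L  W  L  W  L  W  W  W  W  W  W  W  L  W  L
Position 14 is L, so the second player wins.

Second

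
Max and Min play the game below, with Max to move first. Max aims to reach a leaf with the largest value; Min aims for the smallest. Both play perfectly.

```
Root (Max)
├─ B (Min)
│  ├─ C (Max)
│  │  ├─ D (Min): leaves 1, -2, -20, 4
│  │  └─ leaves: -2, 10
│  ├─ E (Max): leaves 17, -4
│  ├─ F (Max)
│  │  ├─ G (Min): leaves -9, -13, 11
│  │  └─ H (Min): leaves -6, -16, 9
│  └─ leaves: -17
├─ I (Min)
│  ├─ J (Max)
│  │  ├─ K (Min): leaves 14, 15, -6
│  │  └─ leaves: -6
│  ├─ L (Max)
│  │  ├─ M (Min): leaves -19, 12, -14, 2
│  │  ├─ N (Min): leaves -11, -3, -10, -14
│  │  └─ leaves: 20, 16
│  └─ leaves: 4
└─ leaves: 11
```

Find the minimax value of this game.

11

D (Min): min(1, -2, -20, 4) = -20
C (Max): max(-20, -2, 10) = 10
E (Max): max(17, -4) = 17
G (Min): min(-9, -13, 11) = -13
H (Min): min(-6, -16, 9) = -16
F (Max): max(-13, -16) = -13
B (Min): min(10, 17, -13, -17) = -17
K (Min): min(14, 15, -6) = -6
J (Max): max(-6, -6) = -6
M (Min): min(-19, 12, -14, 2) = -19
N (Min): min(-11, -3, -10, -14) = -14
L (Max): max(-19, -14, 20, 16) = 20
I (Min): min(-6, 20, 4) = -6
Root (Max): max(-17, -6, 11) = 11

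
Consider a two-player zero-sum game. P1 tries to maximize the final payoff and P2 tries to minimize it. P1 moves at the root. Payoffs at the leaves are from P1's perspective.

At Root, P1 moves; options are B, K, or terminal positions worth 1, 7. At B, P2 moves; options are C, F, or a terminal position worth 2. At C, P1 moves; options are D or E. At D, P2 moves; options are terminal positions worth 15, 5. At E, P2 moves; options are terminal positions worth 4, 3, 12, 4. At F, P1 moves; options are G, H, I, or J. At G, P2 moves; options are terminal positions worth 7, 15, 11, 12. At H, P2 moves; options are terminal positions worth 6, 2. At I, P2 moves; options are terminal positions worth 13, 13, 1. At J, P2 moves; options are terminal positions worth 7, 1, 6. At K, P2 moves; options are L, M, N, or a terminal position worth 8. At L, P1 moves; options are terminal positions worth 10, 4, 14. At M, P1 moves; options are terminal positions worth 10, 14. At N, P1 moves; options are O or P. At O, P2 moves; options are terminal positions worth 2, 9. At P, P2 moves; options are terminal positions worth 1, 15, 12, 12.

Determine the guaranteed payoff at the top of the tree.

7

D (P2): min(15, 5) = 5
E (P2): min(4, 3, 12, 4) = 3
C (P1): max(5, 3) = 5
G (P2): min(7, 15, 11, 12) = 7
H (P2): min(6, 2) = 2
I (P2): min(13, 13, 1) = 1
J (P2): min(7, 1, 6) = 1
F (P1): max(7, 2, 1, 1) = 7
B (P2): min(5, 7, 2) = 2
L (P1): max(10, 4, 14) = 14
M (P1): max(10, 14) = 14
O (P2): min(2, 9) = 2
P (P2): min(1, 15, 12, 12) = 1
N (P1): max(2, 1) = 2
K (P2): min(14, 14, 2, 8) = 2
Root (P1): max(2, 2, 1, 7) = 7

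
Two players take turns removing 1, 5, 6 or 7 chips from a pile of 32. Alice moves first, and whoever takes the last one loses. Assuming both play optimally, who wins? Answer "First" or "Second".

First

i:   0  1  2  3  4  5  6  7  8  9 10 11 12 13 14 15 16 17 18 19 20 21 22 23 24 25 26 27 28 29 30 31 32
     W  L  W  L  W  L  W  W  W  W  W  W  W  L  W  L  W  L  W  W  W  W  W  W  W  L  W  L  W  L  W  W  W
Position 32 is W, so the first player wins.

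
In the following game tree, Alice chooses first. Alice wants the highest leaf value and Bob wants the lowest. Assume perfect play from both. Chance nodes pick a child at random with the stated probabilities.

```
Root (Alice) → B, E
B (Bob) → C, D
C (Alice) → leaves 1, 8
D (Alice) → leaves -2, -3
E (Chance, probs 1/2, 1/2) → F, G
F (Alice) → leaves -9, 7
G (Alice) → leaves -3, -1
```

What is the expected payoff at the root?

3

C (Alice): max(1, 8) = 8
D (Alice): max(-2, -3) = -2
B (Bob): min(8, -2) = -2
F (Alice): max(-9, 7) = 7
G (Alice): max(-3, -1) = -1
E (Chance): 1/2·7 + 1/2·-1 = 3
Root (Alice): max(-2, 3) = 3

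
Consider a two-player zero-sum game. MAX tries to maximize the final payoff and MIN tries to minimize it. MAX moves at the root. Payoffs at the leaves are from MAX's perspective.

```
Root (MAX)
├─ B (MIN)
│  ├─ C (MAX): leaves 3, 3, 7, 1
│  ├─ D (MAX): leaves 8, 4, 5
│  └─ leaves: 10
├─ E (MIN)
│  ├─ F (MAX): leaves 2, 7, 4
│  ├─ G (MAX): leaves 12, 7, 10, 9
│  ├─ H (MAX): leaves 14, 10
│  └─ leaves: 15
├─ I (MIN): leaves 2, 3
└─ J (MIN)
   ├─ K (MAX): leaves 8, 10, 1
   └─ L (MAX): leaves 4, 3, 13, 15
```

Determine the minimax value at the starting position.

10

C (MAX): max(3, 3, 7, 1) = 7
D (MAX): max(8, 4, 5) = 8
B (MIN): min(7, 8, 10) = 7
F (MAX): max(2, 7, 4) = 7
G (MAX): max(12, 7, 10, 9) = 12
H (MAX): max(14, 10) = 14
E (MIN): min(7, 12, 14, 15) = 7
I (MIN): min(2, 3) = 2
K (MAX): max(8, 10, 1) = 10
L (MAX): max(4, 3, 13, 15) = 15
J (MIN): min(10, 15) = 10
Root (MAX): max(7, 7, 2, 10) = 10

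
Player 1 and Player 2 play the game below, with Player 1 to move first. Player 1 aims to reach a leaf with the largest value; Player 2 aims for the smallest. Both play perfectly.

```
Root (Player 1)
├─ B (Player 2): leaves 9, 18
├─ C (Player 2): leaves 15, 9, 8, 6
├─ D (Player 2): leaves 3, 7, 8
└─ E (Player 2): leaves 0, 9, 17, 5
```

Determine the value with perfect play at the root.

B (Player 2): min(9, 18) = 9
C (Player 2): min(15, 9, 8, 6) = 6
D (Player 2): min(3, 7, 8) = 3
E (Player 2): min(0, 9, 17, 5) = 0
Root (Player 1): max(9, 6, 3, 0) = 9

9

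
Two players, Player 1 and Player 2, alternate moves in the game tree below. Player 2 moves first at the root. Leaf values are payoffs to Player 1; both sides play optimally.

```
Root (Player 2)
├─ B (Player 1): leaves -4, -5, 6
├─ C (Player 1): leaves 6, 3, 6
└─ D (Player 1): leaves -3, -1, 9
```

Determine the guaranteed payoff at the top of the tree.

6

B (Player 1): max(-4, -5, 6) = 6
C (Player 1): max(6, 3, 6) = 6
D (Player 1): max(-3, -1, 9) = 9
Root (Player 2): min(6, 6, 9) = 6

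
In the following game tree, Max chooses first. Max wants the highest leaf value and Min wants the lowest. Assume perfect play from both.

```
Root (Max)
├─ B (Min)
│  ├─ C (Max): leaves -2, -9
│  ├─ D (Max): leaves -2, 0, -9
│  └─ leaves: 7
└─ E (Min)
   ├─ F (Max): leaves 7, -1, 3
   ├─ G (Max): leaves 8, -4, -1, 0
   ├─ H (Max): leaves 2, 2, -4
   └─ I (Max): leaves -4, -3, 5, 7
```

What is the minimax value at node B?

C: max(-2, -9) = -2
D: max(-2, 0, -9) = 0
B: min(-2, 0, 7) = -2

-2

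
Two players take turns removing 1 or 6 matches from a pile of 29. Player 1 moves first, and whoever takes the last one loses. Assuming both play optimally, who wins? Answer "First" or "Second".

i:   0  1  2  3  4  5  6  7  8  9 10 11 12 13 14 15 16 17 18 19 20 21 22 23 24 25 26 27 28 29
     W  L  W  L  W  L  W  W  L  W  L  W  L  W  W  L  W  L  W  L  W  W  L  W  L  W  L  W  W  L
Position 29 is L, so the second player wins.

Second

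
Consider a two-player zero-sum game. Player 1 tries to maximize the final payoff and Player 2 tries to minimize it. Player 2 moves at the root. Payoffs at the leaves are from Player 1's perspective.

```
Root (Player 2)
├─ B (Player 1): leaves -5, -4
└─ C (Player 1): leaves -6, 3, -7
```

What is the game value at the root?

B (Player 1): max(-5, -4) = -4
C (Player 1): max(-6, 3, -7) = 3
Root (Player 2): min(-4, 3) = -4

-4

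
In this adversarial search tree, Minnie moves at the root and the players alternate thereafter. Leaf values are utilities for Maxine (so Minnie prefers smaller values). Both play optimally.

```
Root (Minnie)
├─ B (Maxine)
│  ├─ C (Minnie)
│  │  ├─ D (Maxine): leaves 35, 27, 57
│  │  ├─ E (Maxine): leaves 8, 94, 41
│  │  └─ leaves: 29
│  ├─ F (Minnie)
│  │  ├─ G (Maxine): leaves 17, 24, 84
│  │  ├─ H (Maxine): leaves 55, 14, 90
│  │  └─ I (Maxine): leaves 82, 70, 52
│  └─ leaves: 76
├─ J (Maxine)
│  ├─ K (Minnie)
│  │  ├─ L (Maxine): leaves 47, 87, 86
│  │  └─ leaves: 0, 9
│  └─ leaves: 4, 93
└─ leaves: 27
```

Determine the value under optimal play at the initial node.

27

D (Maxine): max(35, 27, 57) = 57
E (Maxine): max(8, 94, 41) = 94
C (Minnie): min(57, 94, 29) = 29
G (Maxine): max(17, 24, 84) = 84
H (Maxine): max(55, 14, 90) = 90
I (Maxine): max(82, 70, 52) = 82
F (Minnie): min(84, 90, 82) = 82
B (Maxine): max(29, 82, 76) = 82
L (Maxine): max(47, 87, 86) = 87
K (Minnie): min(87, 0, 9) = 0
J (Maxine): max(0, 4, 93) = 93
Root (Minnie): min(82, 93, 27) = 27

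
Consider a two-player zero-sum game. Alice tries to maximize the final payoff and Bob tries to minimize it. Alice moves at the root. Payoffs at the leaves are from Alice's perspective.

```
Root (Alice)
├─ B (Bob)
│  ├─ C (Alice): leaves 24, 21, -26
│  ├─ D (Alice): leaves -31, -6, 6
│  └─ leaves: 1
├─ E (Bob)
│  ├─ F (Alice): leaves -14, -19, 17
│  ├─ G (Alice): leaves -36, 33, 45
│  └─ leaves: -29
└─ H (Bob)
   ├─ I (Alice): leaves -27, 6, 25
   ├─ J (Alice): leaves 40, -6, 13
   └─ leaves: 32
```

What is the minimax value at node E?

-29

F: max(-14, -19, 17) = 17
G: max(-36, 33, 45) = 45
E: min(17, 45, -29) = -29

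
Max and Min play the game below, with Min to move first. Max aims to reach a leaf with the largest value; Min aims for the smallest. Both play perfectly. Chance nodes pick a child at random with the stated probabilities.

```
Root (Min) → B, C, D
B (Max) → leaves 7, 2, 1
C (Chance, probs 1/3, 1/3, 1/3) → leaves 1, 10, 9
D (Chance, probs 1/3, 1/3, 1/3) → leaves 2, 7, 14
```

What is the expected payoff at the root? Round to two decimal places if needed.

B (Max): max(7, 2, 1) = 7
C (Chance): 1/3·1 + 1/3·10 + 1/3·9 = 6.67
D (Chance): 1/3·2 + 1/3·7 + 1/3·14 = 7.67
Root (Min): min(7, 6.67, 7.67) = 6.67

6.67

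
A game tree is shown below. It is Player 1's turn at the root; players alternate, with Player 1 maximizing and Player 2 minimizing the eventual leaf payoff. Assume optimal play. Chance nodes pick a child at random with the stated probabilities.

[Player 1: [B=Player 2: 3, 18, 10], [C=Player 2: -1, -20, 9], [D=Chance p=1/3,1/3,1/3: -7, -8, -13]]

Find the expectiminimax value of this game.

3

B (Player 2): min(3, 18, 10) = 3
C (Player 2): min(-1, -20, 9) = -20
D (Chance): 1/3·-7 + 1/3·-8 + 1/3·-13 = -9.33
Root (Player 1): max(3, -20, -9.33) = 3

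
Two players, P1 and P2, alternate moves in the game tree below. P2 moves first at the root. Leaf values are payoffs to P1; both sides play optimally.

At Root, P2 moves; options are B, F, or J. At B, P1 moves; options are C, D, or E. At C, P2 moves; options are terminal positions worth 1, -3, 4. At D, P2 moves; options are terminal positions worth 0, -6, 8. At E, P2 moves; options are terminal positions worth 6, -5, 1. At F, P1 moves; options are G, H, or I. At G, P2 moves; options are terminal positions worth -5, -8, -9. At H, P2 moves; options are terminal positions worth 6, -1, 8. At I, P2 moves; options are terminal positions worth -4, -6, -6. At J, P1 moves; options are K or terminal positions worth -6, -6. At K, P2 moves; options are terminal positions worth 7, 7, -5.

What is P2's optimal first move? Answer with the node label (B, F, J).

J

C (P2): min(1, -3, 4) = -3
D (P2): min(0, -6, 8) = -6
E (P2): min(6, -5, 1) = -5
B (P1): max(-3, -6, -5) = -3
G (P2): min(-5, -8, -9) = -9
H (P2): min(6, -1, 8) = -1
I (P2): min(-4, -6, -6) = -6
F (P1): max(-9, -1, -6) = -1
K (P2): min(7, 7, -5) = -5
J (P1): max(-5, -6, -6) = -5
Root (P2): min(-3, -1, -5) = -5
P2 picks the child with the lowest value: J (value -5).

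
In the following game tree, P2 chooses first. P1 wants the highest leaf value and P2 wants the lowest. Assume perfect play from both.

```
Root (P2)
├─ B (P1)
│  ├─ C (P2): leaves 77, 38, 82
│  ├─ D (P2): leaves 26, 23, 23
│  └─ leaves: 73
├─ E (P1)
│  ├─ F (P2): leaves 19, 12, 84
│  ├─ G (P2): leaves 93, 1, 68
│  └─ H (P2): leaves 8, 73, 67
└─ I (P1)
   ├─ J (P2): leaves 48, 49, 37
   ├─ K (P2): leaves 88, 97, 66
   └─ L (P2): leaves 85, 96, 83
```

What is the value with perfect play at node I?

J: min(48, 49, 37) = 37
K: min(88, 97, 66) = 66
L: min(85, 96, 83) = 83
I: max(37, 66, 83) = 83

83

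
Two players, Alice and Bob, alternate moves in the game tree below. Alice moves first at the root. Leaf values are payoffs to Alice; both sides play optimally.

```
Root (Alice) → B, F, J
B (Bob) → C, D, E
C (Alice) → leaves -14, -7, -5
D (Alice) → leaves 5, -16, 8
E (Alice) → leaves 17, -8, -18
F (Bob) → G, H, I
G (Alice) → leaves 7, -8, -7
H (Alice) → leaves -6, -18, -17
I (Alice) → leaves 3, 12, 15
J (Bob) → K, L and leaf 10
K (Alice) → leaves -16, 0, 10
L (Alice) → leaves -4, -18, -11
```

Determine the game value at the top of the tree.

C (Alice): max(-14, -7, -5) = -5
D (Alice): max(5, -16, 8) = 8
E (Alice): max(17, -8, -18) = 17
B (Bob): min(-5, 8, 17) = -5
G (Alice): max(7, -8, -7) = 7
H (Alice): max(-6, -18, -17) = -6
I (Alice): max(3, 12, 15) = 15
F (Bob): min(7, -6, 15) = -6
K (Alice): max(-16, 0, 10) = 10
L (Alice): max(-4, -18, -11) = -4
J (Bob): min(10, -4, 10) = -4
Root (Alice): max(-5, -6, -4) = -4

-4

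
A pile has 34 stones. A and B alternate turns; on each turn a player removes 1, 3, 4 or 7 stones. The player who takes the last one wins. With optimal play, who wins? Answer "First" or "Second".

Second

i:   0  1  2  3  4  5  6  7  8  9 10 11 12 13 14 15 16 17 18 19 20 21 22 23 24 25 26 27 28 29 30 31 32 33 34
     L  W  L  W  W  W  W  W  L  W  L  W  W  W  W  W  L  W  L  W  W  W  W  W  L  W  L  W  W  W  W  W  L  W  L
Position 34 is L, so the second player wins.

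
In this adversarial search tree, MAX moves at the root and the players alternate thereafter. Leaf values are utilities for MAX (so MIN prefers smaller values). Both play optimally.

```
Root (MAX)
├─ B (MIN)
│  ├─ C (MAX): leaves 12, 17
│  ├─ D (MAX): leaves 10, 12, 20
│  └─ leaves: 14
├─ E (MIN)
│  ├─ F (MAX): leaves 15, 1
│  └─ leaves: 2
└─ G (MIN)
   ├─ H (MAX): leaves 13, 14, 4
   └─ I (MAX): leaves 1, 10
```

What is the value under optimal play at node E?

F: max(15, 1) = 15
E: min(15, 2) = 2

2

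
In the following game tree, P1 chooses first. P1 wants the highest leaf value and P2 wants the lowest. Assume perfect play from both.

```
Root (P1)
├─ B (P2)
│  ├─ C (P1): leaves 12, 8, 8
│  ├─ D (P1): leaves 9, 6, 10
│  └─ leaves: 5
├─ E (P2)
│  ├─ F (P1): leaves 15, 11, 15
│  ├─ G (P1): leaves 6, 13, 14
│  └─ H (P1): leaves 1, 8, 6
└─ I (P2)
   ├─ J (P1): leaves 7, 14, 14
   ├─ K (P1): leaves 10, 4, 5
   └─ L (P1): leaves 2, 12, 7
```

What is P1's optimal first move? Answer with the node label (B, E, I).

I

C (P1): max(12, 8, 8) = 12
D (P1): max(9, 6, 10) = 10
B (P2): min(12, 10, 5) = 5
F (P1): max(15, 11, 15) = 15
G (P1): max(6, 13, 14) = 14
H (P1): max(1, 8, 6) = 8
E (P2): min(15, 14, 8) = 8
J (P1): max(7, 14, 14) = 14
K (P1): max(10, 4, 5) = 10
L (P1): max(2, 12, 7) = 12
I (P2): min(14, 10, 12) = 10
Root (P1): max(5, 8, 10) = 10
P1 picks the child with the highest value: I (value 10).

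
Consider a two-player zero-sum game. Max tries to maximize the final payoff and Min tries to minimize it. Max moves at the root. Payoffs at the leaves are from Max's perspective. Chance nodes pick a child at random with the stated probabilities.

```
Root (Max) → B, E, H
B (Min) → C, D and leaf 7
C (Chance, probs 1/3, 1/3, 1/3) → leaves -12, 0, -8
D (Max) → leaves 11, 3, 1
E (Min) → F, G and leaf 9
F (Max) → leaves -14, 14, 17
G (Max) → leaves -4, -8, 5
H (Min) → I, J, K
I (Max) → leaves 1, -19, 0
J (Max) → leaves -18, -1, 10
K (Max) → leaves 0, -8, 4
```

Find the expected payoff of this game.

5

C (Chance): 1/3·-12 + 1/3·0 + 1/3·-8 = -6.67
D (Max): max(11, 3, 1) = 11
B (Min): min(-6.67, 11, 7) = -6.67
F (Max): max(-14, 14, 17) = 17
G (Max): max(-4, -8, 5) = 5
E (Min): min(17, 5, 9) = 5
I (Max): max(1, -19, 0) = 1
J (Max): max(-18, -1, 10) = 10
K (Max): max(0, -8, 4) = 4
H (Min): min(1, 10, 4) = 1
Root (Max): max(-6.67, 5, 1) = 5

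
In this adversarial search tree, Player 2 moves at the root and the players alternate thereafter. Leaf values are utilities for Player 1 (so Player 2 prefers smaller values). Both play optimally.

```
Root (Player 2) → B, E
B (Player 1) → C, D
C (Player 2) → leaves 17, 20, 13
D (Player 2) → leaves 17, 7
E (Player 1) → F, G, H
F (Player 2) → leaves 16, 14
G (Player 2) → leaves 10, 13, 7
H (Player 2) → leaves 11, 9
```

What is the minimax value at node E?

F: min(16, 14) = 14
G: min(10, 13, 7) = 7
H: min(11, 9) = 9
E: max(14, 7, 9) = 14

14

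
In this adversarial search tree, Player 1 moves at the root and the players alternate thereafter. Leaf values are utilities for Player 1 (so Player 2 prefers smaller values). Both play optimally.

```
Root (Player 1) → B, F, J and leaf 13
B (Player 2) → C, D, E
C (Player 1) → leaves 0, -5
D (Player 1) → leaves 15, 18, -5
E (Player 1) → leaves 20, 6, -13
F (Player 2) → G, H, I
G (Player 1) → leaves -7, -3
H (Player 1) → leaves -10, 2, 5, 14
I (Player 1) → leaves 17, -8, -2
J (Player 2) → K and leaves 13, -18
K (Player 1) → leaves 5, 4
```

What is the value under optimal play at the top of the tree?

C (Player 1): max(0, -5) = 0
D (Player 1): max(15, 18, -5) = 18
E (Player 1): max(20, 6, -13) = 20
B (Player 2): min(0, 18, 20) = 0
G (Player 1): max(-7, -3) = -3
H (Player 1): max(-10, 2, 5, 14) = 14
I (Player 1): max(17, -8, -2) = 17
F (Player 2): min(-3, 14, 17) = -3
K (Player 1): max(5, 4) = 5
J (Player 2): min(5, 13, -18) = -18
Root (Player 1): max(0, -3, -18, 13) = 13

13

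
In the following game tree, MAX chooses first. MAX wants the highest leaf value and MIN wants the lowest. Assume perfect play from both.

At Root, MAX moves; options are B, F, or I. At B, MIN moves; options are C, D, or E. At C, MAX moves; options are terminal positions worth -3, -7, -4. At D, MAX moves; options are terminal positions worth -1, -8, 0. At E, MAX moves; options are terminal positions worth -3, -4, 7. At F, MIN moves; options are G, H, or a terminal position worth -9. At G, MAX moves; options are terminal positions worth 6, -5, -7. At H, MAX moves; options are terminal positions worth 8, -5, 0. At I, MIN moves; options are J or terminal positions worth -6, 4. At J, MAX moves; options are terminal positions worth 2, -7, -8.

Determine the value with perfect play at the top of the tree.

C (MAX): max(-3, -7, -4) = -3
D (MAX): max(-1, -8, 0) = 0
E (MAX): max(-3, -4, 7) = 7
B (MIN): min(-3, 0, 7) = -3
G (MAX): max(6, -5, -7) = 6
H (MAX): max(8, -5, 0) = 8
F (MIN): min(6, 8, -9) = -9
J (MAX): max(2, -7, -8) = 2
I (MIN): min(2, -6, 4) = -6
Root (MAX): max(-3, -9, -6) = -3

-3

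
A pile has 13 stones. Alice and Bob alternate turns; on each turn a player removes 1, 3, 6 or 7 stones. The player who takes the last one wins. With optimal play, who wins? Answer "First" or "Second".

First

i:   0  1  2  3  4  5  6  7  8  9 10 11 12 13
     L  W  L  W  L  W  W  W  W  W  W  W  L  W
Position 13 is W, so the first player wins.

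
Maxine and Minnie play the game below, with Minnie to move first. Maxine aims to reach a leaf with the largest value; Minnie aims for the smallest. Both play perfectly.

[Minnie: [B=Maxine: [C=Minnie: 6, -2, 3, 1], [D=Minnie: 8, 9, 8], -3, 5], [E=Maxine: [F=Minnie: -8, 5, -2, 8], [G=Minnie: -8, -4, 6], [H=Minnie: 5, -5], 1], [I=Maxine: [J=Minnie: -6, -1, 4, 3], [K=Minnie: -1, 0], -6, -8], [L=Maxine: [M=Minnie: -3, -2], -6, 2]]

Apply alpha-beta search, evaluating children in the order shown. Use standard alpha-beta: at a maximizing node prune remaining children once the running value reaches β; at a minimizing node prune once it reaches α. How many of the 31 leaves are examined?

29

C [α=-∞,β=+∞]: v=-2
D [α=-2,β=+∞]: v=8
B [α=-∞,β=+∞]: v=8
F [α=-∞,β=8]: v=-8
G [α=-8,β=8]: v=-8 after child 1 ≤ α → α-cutoff, skip 2
H [α=-8,β=8]: v=-5
E [α=-∞,β=8]: v=1
J [α=-∞,β=1]: v=-6
K [α=-6,β=1]: v=-1
I [α=-∞,β=1]: v=-1
M [α=-∞,β=-1]: v=-3
L [α=-∞,β=-1]: v=2
Root [α=-∞,β=+∞]: v=-1
Leaves evaluated: 29 of 31.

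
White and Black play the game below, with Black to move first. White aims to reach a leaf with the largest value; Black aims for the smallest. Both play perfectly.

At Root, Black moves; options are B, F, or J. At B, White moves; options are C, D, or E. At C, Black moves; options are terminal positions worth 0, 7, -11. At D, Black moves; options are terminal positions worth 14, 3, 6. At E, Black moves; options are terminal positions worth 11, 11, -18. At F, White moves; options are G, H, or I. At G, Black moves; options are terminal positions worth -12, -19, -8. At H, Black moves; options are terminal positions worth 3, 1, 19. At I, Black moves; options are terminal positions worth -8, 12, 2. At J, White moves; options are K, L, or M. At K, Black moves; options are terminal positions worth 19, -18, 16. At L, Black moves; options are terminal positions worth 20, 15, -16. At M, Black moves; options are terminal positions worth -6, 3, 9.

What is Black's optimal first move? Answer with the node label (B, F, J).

C (Black): min(0, 7, -11) = -11
D (Black): min(14, 3, 6) = 3
E (Black): min(11, 11, -18) = -18
B (White): max(-11, 3, -18) = 3
G (Black): min(-12, -19, -8) = -19
H (Black): min(3, 1, 19) = 1
I (Black): min(-8, 12, 2) = -8
F (White): max(-19, 1, -8) = 1
K (Black): min(19, -18, 16) = -18
L (Black): min(20, 15, -16) = -16
M (Black): min(-6, 3, 9) = -6
J (White): max(-18, -16, -6) = -6
Root (Black): min(3, 1, -6) = -6
Black picks the child with the lowest value: J (value -6).

J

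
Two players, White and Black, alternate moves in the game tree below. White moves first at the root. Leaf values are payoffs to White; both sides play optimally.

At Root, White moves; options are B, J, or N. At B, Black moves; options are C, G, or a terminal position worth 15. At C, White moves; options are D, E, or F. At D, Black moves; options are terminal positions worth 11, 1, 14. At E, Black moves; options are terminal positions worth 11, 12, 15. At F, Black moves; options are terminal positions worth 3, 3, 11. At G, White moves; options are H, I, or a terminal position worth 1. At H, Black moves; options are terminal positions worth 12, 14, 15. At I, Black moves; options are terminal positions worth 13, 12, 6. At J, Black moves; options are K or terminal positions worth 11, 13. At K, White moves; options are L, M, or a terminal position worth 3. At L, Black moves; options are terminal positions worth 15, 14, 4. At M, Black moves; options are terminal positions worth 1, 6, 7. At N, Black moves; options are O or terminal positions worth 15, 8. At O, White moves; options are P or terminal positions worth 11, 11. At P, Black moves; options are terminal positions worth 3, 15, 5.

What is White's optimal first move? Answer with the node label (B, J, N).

D (Black): min(11, 1, 14) = 1
E (Black): min(11, 12, 15) = 11
F (Black): min(3, 3, 11) = 3
C (White): max(1, 11, 3) = 11
H (Black): min(12, 14, 15) = 12
I (Black): min(13, 12, 6) = 6
G (White): max(12, 6, 1) = 12
B (Black): min(11, 12, 15) = 11
L (Black): min(15, 14, 4) = 4
M (Black): min(1, 6, 7) = 1
K (White): max(4, 1, 3) = 4
J (Black): min(4, 11, 13) = 4
P (Black): min(3, 15, 5) = 3
O (White): max(3, 11, 11) = 11
N (Black): min(11, 15, 8) = 8
Root (White): max(11, 4, 8) = 11
White picks the child with the highest value: B (value 11).

B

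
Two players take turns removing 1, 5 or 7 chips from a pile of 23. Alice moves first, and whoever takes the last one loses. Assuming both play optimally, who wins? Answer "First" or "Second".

i:   0  1  2  3  4  5  6  7  8  9 10 11 12 13 14 15 16 17 18 19 20 21 22 23
     W  L  W  L  W  L  W  L  W  L  W  L  W  L  W  L  W  L  W  L  W  L  W  L
Position 23 is L, so the second player wins.

Second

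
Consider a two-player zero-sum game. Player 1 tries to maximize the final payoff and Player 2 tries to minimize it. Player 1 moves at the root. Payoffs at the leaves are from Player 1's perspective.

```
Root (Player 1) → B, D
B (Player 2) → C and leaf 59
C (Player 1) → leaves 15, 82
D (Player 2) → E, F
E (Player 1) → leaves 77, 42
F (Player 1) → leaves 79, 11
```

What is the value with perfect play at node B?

C: max(15, 82) = 82
B: min(82, 59) = 59

59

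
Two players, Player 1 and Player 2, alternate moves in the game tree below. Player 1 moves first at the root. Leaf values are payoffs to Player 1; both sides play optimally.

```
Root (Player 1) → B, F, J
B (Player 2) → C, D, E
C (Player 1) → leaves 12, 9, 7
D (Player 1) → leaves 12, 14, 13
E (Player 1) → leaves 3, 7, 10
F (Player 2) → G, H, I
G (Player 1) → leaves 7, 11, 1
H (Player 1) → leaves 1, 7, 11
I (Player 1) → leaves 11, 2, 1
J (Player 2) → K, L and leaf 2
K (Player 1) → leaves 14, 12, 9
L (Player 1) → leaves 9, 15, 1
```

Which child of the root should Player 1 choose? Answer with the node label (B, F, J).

C (Player 1): max(12, 9, 7) = 12
D (Player 1): max(12, 14, 13) = 14
E (Player 1): max(3, 7, 10) = 10
B (Player 2): min(12, 14, 10) = 10
G (Player 1): max(7, 11, 1) = 11
H (Player 1): max(1, 7, 11) = 11
I (Player 1): max(11, 2, 1) = 11
F (Player 2): min(11, 11, 11) = 11
K (Player 1): max(14, 12, 9) = 14
L (Player 1): max(9, 15, 1) = 15
J (Player 2): min(14, 15, 2) = 2
Root (Player 1): max(10, 11, 2) = 11
Player 1 picks the child with the highest value: F (value 11).

F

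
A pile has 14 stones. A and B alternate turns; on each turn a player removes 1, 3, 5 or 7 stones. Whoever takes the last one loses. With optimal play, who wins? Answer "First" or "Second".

Mark each pile size as W (mover wins) or L (mover loses):
i:   0  1  2  3  4  5  6  7  8  9 10 11 12 13 14
     W  L  W  L  W  L  W  L  W  L  W  L  W  L  W
Position 14 is W, so the first player wins.

First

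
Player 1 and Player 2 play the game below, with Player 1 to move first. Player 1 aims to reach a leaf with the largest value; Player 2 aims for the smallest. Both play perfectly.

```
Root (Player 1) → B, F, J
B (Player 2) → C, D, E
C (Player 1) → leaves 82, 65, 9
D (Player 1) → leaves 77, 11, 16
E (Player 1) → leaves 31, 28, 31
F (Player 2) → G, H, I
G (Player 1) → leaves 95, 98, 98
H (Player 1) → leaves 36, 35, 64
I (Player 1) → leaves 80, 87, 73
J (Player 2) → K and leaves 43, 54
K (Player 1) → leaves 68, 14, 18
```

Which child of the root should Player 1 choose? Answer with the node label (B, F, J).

C (Player 1): max(82, 65, 9) = 82
D (Player 1): max(77, 11, 16) = 77
E (Player 1): max(31, 28, 31) = 31
B (Player 2): min(82, 77, 31) = 31
G (Player 1): max(95, 98, 98) = 98
H (Player 1): max(36, 35, 64) = 64
I (Player 1): max(80, 87, 73) = 87
F (Player 2): min(98, 64, 87) = 64
K (Player 1): max(68, 14, 18) = 68
J (Player 2): min(68, 43, 54) = 43
Root (Player 1): max(31, 64, 43) = 64
Player 1 picks the child with the highest value: F (value 64).

F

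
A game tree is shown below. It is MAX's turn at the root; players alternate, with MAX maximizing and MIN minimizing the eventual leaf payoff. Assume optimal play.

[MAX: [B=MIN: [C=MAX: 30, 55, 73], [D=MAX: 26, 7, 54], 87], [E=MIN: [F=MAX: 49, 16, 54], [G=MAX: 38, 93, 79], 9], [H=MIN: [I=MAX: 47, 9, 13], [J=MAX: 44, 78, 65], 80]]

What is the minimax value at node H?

47

I: max(47, 9, 13) = 47
J: max(44, 78, 65) = 78
H: min(47, 78, 80) = 47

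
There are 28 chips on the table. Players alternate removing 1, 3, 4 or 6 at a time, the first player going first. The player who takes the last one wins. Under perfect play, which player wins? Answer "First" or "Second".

Positions where the player to move wins (W) vs loses (L):
i:   0  1  2  3  4  5  6  7  8  9 10 11 12 13 14 15 16 17 18 19 20 21 22 23 24 25 26 27 28
     L  W  L  W  W  W  W  L  W  L  W  W  W  W  L  W  L  W  W  W  W  L  W  L  W  W  W  W  L
Position 28 is L, so the second player wins.

Second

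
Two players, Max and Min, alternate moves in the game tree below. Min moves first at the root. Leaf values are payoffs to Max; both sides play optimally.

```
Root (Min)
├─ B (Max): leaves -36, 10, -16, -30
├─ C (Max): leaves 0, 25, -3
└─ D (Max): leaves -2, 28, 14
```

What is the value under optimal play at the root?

B (Max): max(-36, 10, -16, -30) = 10
C (Max): max(0, 25, -3) = 25
D (Max): max(-2, 28, 14) = 28
Root (Min): min(10, 25, 28) = 10

10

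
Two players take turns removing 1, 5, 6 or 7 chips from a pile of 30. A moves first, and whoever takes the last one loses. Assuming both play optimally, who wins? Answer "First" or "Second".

First

W/L table (W = player to move can force a win):
i:   0  1  2  3  4  5  6  7  8  9 10 11 12 13 14 15 16 17 18 19 20 21 22 23 24 25 26 27 28 29 30
     W  L  W  L  W  L  W  W  W  W  W  W  W  L  W  L  W  L  W  W  W  W  W  W  W  L  W  L  W  L  W
Position 30 is W, so the first player wins.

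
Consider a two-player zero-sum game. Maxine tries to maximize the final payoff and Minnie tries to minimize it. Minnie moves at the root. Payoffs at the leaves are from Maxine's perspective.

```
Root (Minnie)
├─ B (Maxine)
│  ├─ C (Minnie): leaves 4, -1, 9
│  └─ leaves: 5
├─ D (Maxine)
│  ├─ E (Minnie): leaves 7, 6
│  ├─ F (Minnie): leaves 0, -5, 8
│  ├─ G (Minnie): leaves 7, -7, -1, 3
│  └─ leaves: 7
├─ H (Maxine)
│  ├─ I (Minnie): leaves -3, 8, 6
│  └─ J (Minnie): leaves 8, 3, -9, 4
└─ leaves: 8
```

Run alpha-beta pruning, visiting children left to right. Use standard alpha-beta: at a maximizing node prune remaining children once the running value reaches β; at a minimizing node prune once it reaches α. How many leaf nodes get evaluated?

13

C [α=-∞,β=+∞]: v=-1
B [α=-∞,β=+∞]: v=5
E [α=-∞,β=5]: v=6
D [α=-∞,β=5]: v=6 after child 1 ≥ β → β-cutoff, skip 3
I [α=-∞,β=5]: v=-3
J [α=-3,β=5]: v=-9 after child 3 ≤ α → α-cutoff, skip 1
H [α=-∞,β=5]: v=-3
Root [α=-∞,β=+∞]: v=-3
Leaves evaluated: 13 of 22.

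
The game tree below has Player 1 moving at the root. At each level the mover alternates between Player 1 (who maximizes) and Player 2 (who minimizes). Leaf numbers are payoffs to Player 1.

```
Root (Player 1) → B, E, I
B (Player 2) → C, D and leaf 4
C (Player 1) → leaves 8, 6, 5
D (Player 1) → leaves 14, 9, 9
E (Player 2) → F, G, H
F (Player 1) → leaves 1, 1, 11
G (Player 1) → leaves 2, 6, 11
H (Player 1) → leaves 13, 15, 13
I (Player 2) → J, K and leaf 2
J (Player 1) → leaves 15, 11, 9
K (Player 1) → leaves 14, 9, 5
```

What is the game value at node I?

2

J: max(15, 11, 9) = 15
K: max(14, 9, 5) = 14
I: min(15, 14, 2) = 2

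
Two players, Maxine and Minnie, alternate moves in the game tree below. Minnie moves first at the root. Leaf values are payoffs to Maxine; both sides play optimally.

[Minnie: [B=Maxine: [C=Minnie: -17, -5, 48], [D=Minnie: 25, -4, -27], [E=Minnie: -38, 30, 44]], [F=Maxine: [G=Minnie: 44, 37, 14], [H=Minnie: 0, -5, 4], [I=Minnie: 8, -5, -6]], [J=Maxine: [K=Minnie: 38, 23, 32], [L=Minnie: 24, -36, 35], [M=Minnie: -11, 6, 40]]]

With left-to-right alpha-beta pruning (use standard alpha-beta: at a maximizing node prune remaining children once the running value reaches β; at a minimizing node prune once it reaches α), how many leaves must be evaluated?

C [α=-∞,β=+∞]: v=-17
D [α=-17,β=+∞]: v=-27
E [α=-17,β=+∞]: v=-38 after child 1 ≤ α → α-cutoff, skip 2
B [α=-∞,β=+∞]: v=-17
G [α=-∞,β=-17]: v=14
F [α=-∞,β=-17]: v=14 after child 1 ≥ β → β-cutoff, skip 2
K [α=-∞,β=-17]: v=23
J [α=-∞,β=-17]: v=23 after child 1 ≥ β → β-cutoff, skip 2
Root [α=-∞,β=+∞]: v=-17
Leaves evaluated: 13 of 27.

13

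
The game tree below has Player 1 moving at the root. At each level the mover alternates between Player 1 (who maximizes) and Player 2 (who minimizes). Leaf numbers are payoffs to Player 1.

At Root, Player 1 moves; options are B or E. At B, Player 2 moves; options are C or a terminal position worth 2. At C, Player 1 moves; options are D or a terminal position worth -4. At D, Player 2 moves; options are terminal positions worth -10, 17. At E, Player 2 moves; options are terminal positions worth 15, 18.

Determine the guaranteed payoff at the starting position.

D (Player 2): min(-10, 17) = -10
C (Player 1): max(-10, -4) = -4
B (Player 2): min(-4, 2) = -4
E (Player 2): min(15, 18) = 15
Root (Player 1): max(-4, 15) = 15

15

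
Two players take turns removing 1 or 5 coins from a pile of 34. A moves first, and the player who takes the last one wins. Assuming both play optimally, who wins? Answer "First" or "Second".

Mark each pile size as W (mover wins) or L (mover loses):
i:   0  1  2  3  4  5  6  7  8  9 10 11 12 13 14 15 16 17 18 19 20 21 22 23 24 25 26 27 28 29 30 31 32 33 34
     L  W  L  W  L  W  L  W  L  W  L  W  L  W  L  W  L  W  L  W  L  W  L  W  L  W  L  W  L  W  L  W  L  W  L
Position 34 is L, so the second player wins.

Second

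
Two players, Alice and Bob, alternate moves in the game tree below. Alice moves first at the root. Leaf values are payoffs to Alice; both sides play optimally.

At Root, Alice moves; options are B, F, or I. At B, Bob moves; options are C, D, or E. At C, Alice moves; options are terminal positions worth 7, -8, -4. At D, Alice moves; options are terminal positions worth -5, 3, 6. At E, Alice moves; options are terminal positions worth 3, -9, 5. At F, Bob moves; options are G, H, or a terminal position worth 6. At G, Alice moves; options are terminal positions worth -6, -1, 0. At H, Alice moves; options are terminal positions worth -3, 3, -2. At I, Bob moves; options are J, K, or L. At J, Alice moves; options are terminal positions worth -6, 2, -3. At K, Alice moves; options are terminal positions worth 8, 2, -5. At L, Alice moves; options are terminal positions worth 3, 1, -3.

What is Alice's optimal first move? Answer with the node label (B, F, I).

C (Alice): max(7, -8, -4) = 7
D (Alice): max(-5, 3, 6) = 6
E (Alice): max(3, -9, 5) = 5
B (Bob): min(7, 6, 5) = 5
G (Alice): max(-6, -1, 0) = 0
H (Alice): max(-3, 3, -2) = 3
F (Bob): min(0, 3, 6) = 0
J (Alice): max(-6, 2, -3) = 2
K (Alice): max(8, 2, -5) = 8
L (Alice): max(3, 1, -3) = 3
I (Bob): min(2, 8, 3) = 2
Root (Alice): max(5, 0, 2) = 5
Alice picks the child with the highest value: B (value 5).

B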